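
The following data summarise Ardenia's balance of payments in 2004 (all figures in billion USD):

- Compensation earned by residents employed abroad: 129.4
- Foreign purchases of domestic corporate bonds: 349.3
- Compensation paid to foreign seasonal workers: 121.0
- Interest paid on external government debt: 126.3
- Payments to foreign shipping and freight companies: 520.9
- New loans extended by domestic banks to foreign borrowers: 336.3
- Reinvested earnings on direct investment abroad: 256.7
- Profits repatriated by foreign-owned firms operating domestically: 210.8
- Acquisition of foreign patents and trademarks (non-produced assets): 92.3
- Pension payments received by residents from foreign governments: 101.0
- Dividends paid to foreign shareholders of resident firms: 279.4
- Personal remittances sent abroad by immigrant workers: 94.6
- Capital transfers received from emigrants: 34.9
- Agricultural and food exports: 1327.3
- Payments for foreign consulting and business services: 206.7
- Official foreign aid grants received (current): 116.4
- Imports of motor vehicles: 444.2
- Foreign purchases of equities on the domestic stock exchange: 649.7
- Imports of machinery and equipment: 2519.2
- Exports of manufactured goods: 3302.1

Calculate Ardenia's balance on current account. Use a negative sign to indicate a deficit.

709.8

Goods: -444.2 + 1327.3 - 2519.2 + 3302.1 = 1666.0
Services: -206.7 - 520.9 = -727.6
Primary income: -279.4 + 129.4 - 121.0 - 210.8 - 126.3 + 256.7 = -351.4
Secondary income: -94.6 + 116.4 + 101.0 = 122.8
Current account = 1666.0 + (-727.6) + (-351.4) + 122.8 = 709.8
(Excluded from the current account — financial account: foreign purchases of domestic corporate bonds 349.3, new loans extended by domestic banks to foreign borrowers 336.3, foreign purchases of equities on the domestic stock exchange 649.7; capital account: acquisition of foreign patents and trademarks (non-produced assets) 92.3, capital transfers received from emigrants 34.9.)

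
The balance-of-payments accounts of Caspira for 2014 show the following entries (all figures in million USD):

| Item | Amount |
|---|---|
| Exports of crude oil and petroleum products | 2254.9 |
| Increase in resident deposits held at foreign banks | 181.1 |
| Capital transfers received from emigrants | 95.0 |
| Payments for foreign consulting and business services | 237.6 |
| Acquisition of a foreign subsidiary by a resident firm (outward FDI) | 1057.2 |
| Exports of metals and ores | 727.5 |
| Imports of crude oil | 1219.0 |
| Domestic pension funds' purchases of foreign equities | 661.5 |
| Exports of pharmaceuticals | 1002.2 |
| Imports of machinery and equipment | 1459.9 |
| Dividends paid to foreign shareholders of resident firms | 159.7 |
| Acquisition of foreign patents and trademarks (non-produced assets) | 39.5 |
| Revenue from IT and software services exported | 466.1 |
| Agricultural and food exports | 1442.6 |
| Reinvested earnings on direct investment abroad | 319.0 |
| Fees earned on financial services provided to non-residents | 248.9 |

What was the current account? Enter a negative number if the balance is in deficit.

Goods: 1442.6 + 2254.9 + 727.5 + 1002.2 - 1219.0 - 1459.9 = 2748.3
Services: 248.9 - 237.6 + 466.1 = 477.4
Primary income: 319.0 - 159.7 = 159.3
Current account = 2748.3 + 477.4 + 159.3 = 3385.0
(Excluded from the current account — financial account: increase in resident deposits held at foreign banks 181.1, acquisition of a foreign subsidiary by a resident firm (outward FDI) 1057.2, domestic pension funds' purchases of foreign equities 661.5; capital account: capital transfers received from emigrants 95.0, acquisition of foreign patents and trademarks (non-produced assets) 39.5.)

3385.0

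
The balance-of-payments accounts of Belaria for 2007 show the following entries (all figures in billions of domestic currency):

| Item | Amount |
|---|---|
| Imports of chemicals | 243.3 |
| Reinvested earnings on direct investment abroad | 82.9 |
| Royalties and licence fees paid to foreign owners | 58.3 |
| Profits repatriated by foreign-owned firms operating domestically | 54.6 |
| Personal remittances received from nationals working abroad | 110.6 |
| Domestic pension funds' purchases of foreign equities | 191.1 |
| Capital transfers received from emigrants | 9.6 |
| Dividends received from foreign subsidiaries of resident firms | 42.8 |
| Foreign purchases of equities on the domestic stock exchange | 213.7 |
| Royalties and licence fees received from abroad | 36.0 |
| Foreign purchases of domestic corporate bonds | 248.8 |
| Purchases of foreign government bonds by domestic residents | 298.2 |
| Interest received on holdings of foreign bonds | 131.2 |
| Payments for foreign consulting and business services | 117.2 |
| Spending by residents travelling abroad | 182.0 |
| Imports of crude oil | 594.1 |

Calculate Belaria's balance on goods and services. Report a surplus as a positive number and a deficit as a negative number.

-1158.9

Goods: -594.1 - 243.3 = -837.4
Services: 36.0 - 117.2 - 58.3 - 182.0 = -321.5
Trade balance = -837.4 + (-321.5) = -1158.9
(Excluded from the trade balance — primary income: reinvested earnings on direct investment abroad 82.9, profits repatriated by foreign-owned firms operating domestically 54.6, dividends received from foreign subsidiaries of resident firms 42.8, interest received on holdings of foreign bonds 131.2; secondary income: personal remittances received from nationals working abroad 110.6; financial account: domestic pension funds' purchases of foreign equities 191.1, foreign purchases of equities on the domestic stock exchange 213.7, foreign purchases of domestic corporate bonds 248.8, purchases of foreign government bonds by domestic residents 298.2; capital account: capital transfers received from emigrants 9.6.)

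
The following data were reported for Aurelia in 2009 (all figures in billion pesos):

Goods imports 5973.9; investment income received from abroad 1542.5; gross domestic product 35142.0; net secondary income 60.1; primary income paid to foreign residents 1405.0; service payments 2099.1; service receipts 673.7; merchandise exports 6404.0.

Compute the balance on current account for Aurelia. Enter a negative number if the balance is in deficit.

-797.7

Goods balance = 6404.0 - 5973.9 = 430.1
Services balance = 673.7 - 2099.1 = -1425.4
Trade balance (goods + services) = 430.1 + (-1425.4) = -995.3
Net primary income = 1542.5 - 1405.0 = 137.5
Net secondary income = 60.1
Current account = -995.3 + 137.5 + 60.1 = -797.7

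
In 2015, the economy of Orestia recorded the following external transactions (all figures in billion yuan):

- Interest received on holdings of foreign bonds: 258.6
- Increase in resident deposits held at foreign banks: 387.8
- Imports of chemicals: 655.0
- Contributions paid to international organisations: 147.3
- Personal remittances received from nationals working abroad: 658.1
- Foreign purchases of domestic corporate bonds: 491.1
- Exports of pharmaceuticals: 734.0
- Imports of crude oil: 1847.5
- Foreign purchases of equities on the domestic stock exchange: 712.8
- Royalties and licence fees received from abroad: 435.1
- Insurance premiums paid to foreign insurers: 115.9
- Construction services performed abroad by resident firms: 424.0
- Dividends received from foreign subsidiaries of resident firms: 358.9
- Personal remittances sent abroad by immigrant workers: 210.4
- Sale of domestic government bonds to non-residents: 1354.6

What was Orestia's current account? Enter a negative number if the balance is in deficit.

Goods: -655.0 - 1847.5 + 734.0 = -1768.5
Services: -115.9 + 435.1 + 424.0 = 743.2
Primary income: 358.9 + 258.6 = 617.5
Secondary income: -210.4 - 147.3 + 658.1 = 300.4
Current account = (-1768.5) + 743.2 + 617.5 + 300.4 = -107.4
(Excluded from the current account — financial account: increase in resident deposits held at foreign banks 387.8, foreign purchases of domestic corporate bonds 491.1, foreign purchases of equities on the domestic stock exchange 712.8, sale of domestic government bonds to non-residents 1354.6.)

-107.4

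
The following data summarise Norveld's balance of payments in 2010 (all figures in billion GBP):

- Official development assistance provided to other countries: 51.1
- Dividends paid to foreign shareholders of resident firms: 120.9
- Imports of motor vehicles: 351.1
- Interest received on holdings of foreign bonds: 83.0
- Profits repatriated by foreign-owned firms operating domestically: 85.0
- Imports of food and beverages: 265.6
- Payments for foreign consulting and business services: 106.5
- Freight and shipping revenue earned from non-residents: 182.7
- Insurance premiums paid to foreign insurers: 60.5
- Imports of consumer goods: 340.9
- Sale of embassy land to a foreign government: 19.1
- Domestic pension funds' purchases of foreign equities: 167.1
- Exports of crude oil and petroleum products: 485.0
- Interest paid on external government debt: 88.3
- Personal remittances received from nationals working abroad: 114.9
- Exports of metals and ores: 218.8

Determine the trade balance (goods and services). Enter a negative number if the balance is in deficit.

-238.1

Goods: 218.8 + 485.0 - 351.1 - 340.9 - 265.6 = -253.8
Services: -60.5 + 182.7 - 106.5 = 15.7
Trade balance = -253.8 + 15.7 = -238.1
(Excluded from the trade balance — secondary income: official development assistance provided to other countries 51.1, personal remittances received from nationals working abroad 114.9; primary income: dividends paid to foreign shareholders of resident firms 120.9, interest received on holdings of foreign bonds 83.0, profits repatriated by foreign-owned firms operating domestically 85.0, interest paid on external government debt 88.3; capital account: sale of embassy land to a foreign government 19.1; financial account: domestic pension funds' purchases of foreign equities 167.1.)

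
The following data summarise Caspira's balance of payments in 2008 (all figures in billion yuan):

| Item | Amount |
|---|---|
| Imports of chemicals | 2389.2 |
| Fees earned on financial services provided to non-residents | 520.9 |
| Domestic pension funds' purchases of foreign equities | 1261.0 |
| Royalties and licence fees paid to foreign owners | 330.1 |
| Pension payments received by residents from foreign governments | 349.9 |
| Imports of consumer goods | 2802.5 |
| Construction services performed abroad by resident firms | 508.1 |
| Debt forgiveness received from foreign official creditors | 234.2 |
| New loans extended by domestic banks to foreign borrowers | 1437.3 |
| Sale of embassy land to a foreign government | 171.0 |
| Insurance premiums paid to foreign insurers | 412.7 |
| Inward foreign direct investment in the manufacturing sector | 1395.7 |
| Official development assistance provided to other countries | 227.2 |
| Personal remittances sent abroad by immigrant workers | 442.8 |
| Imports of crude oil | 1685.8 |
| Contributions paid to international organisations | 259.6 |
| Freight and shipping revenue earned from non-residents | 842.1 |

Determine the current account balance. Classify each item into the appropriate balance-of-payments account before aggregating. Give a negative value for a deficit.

Goods: -1685.8 - 2389.2 - 2802.5 = -6877.5
Services: 520.9 + 508.1 - 330.1 + 842.1 - 412.7 = 1128.3
Secondary income: 349.9 - 442.8 - 259.6 - 227.2 = -579.7
Current account = (-6877.5) + 1128.3 + (-579.7) = -6328.9
(Excluded from the current account — financial account: domestic pension funds' purchases of foreign equities 1261.0, new loans extended by domestic banks to foreign borrowers 1437.3, inward foreign direct investment in the manufacturing sector 1395.7; capital account: debt forgiveness received from foreign official creditors 234.2, sale of embassy land to a foreign government 171.0.)

-6328.9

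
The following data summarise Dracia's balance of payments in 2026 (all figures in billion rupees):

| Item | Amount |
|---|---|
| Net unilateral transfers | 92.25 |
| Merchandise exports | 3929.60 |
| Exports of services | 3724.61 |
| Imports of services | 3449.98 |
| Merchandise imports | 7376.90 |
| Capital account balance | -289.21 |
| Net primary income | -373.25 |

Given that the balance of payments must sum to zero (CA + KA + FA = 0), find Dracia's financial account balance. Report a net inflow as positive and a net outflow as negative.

3742.88

Goods balance = 3929.60 - 7376.90 = -3447.30
Services balance = 3724.61 - 3449.98 = 274.63
Trade balance (goods + services) = -3447.30 + 274.63 = -3172.67
Net primary income = -373.25
Net secondary income = 92.25
Current account = -3172.67 + (-373.25) + 92.25 = -3453.67
Financial account = -(-3453.67 + (-289.21)) = 3742.88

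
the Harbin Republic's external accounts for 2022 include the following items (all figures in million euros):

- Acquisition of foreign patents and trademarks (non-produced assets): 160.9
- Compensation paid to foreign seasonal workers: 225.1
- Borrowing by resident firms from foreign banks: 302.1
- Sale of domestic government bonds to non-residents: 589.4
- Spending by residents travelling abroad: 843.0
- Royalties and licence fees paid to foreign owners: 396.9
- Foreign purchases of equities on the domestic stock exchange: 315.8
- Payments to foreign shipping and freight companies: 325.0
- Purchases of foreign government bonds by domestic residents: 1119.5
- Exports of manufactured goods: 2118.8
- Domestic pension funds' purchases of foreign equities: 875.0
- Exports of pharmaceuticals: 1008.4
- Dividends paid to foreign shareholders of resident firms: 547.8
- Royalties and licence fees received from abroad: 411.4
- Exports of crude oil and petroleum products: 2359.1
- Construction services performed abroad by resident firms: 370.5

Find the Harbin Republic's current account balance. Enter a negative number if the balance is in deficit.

3930.4

Goods: 2118.8 + 2359.1 + 1008.4 = 5486.3
Services: -396.9 - 325.0 - 843.0 + 370.5 + 411.4 = -783.0
Primary income: -547.8 - 225.1 = -772.9
Current account = 5486.3 + (-783.0) + (-772.9) = 3930.4
(Excluded from the current account — capital account: acquisition of foreign patents and trademarks (non-produced assets) 160.9; financial account: borrowing by resident firms from foreign banks 302.1, sale of domestic government bonds to non-residents 589.4, foreign purchases of equities on the domestic stock exchange 315.8, purchases of foreign government bonds by domestic residents 1119.5, domestic pension funds' purchases of foreign equities 875.0.)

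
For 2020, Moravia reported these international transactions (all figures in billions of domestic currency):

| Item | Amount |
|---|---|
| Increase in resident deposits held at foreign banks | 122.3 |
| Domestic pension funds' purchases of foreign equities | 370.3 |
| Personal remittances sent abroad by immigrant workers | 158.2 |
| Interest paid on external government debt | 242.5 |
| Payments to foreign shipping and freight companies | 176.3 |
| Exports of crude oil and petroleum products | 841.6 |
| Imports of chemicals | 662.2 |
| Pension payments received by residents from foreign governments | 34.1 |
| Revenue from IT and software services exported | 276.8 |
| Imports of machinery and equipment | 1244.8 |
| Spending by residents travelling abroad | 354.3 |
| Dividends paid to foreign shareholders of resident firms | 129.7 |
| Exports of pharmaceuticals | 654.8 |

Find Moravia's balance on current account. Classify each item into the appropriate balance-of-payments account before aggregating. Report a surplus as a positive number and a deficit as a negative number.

-1160.7

Goods: -662.2 - 1244.8 + 654.8 + 841.6 = -410.6
Services: -176.3 - 354.3 + 276.8 = -253.8
Primary income: -129.7 - 242.5 = -372.2
Secondary income: -158.2 + 34.1 = -124.1
Current account = (-410.6) + (-253.8) + (-372.2) + (-124.1) = -1160.7
(Excluded from the current account — financial account: increase in resident deposits held at foreign banks 122.3, domestic pension funds' purchases of foreign equities 370.3.)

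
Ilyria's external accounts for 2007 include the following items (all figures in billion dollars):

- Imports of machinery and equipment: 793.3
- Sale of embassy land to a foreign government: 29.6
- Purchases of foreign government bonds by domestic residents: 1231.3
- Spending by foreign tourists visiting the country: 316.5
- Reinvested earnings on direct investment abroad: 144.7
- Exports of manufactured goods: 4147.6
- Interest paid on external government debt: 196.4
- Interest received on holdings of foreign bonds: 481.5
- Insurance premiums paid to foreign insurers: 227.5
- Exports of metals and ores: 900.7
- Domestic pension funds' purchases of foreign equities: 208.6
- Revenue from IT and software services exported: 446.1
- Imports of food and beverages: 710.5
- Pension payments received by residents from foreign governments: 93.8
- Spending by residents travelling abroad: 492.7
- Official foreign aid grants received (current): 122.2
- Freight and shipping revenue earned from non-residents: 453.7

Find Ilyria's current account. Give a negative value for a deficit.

4686.4

Goods: -793.3 + 900.7 + 4147.6 - 710.5 = 3544.5
Services: -227.5 - 492.7 + 316.5 + 446.1 + 453.7 = 496.1
Primary income: -196.4 + 144.7 + 481.5 = 429.8
Secondary income: 122.2 + 93.8 = 216.0
Current account = 3544.5 + 496.1 + 429.8 + 216.0 = 4686.4
(Excluded from the current account — capital account: sale of embassy land to a foreign government 29.6; financial account: purchases of foreign government bonds by domestic residents 1231.3, domestic pension funds' purchases of foreign equities 208.6.)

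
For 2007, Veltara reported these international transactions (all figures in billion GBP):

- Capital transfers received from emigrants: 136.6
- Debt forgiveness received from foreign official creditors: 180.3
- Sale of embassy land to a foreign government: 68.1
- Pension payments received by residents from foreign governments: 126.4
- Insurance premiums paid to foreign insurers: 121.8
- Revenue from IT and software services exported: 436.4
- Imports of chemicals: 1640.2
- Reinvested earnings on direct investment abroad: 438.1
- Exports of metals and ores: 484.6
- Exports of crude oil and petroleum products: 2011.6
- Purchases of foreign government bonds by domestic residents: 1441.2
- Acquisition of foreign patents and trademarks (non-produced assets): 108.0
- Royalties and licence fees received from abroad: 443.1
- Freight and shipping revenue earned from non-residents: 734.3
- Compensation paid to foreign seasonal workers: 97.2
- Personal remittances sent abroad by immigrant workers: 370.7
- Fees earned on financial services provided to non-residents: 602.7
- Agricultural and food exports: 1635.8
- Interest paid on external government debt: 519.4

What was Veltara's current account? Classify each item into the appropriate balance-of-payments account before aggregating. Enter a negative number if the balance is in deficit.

Goods: -1640.2 + 2011.6 + 484.6 + 1635.8 = 2491.8
Services: 602.7 + 734.3 + 443.1 - 121.8 + 436.4 = 2094.7
Primary income: -519.4 - 97.2 + 438.1 = -178.5
Secondary income: -370.7 + 126.4 = -244.3
Current account = 2491.8 + 2094.7 + (-178.5) + (-244.3) = 4163.7
(Excluded from the current account — capital account: capital transfers received from emigrants 136.6, debt forgiveness received from foreign official creditors 180.3, sale of embassy land to a foreign government 68.1, acquisition of foreign patents and trademarks (non-produced assets) 108.0; financial account: purchases of foreign government bonds by domestic residents 1441.2.)

4163.7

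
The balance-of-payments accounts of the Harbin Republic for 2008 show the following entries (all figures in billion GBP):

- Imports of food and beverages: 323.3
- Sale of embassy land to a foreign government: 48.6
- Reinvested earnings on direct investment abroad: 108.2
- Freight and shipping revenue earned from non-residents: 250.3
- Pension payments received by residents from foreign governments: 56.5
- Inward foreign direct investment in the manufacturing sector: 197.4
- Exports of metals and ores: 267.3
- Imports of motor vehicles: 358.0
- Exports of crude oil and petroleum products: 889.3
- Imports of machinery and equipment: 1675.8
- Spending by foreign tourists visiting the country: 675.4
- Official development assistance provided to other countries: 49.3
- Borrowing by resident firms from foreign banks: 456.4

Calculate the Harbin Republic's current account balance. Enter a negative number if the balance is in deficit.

Goods: -1675.8 - 323.3 + 267.3 - 358.0 + 889.3 = -1200.5
Services: 675.4 + 250.3 = 925.7
Primary income: 108.2
Secondary income: -49.3 + 56.5 = 7.2
Current account = (-1200.5) + 925.7 + 108.2 + 7.2 = -159.4
(Excluded from the current account — capital account: sale of embassy land to a foreign government 48.6; financial account: inward foreign direct investment in the manufacturing sector 197.4, borrowing by resident firms from foreign banks 456.4.)

-159.4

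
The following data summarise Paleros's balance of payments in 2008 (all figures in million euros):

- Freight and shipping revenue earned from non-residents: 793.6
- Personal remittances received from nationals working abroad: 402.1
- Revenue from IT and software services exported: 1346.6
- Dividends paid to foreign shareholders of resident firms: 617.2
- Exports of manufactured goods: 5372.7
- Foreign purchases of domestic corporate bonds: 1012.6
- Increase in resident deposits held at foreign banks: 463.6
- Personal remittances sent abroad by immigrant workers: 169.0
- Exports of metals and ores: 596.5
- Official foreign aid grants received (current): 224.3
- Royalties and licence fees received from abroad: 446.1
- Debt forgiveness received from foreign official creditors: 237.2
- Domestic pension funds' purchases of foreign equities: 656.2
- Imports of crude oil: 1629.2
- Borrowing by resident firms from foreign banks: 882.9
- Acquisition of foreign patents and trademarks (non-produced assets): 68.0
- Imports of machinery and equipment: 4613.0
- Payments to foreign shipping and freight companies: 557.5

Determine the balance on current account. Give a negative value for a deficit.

Goods: 5372.7 + 596.5 - 1629.2 - 4613.0 = -273.0
Services: -557.5 + 1346.6 + 793.6 + 446.1 = 2028.8
Primary income: -617.2
Secondary income: -169.0 + 402.1 + 224.3 = 457.4
Current account = (-273.0) + 2028.8 + (-617.2) + 457.4 = 1596.0
(Excluded from the current account — financial account: foreign purchases of domestic corporate bonds 1012.6, increase in resident deposits held at foreign banks 463.6, domestic pension funds' purchases of foreign equities 656.2, borrowing by resident firms from foreign banks 882.9; capital account: debt forgiveness received from foreign official creditors 237.2, acquisition of foreign patents and trademarks (non-produced assets) 68.0.)

1596.0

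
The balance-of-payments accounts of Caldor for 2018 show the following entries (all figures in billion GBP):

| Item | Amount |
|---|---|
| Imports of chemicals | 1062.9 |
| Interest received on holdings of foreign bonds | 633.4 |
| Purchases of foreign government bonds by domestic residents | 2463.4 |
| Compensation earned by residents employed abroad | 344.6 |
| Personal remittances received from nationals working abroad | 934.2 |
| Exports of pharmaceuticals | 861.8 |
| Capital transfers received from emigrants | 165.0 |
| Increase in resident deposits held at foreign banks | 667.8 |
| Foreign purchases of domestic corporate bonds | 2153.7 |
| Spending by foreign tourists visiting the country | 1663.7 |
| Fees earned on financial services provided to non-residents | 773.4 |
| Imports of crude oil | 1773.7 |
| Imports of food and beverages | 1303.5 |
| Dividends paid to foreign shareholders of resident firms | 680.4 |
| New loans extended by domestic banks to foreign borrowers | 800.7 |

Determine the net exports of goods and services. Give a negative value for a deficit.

-841.2

Goods: -1303.5 + 861.8 - 1773.7 - 1062.9 = -3278.3
Services: 773.4 + 1663.7 = 2437.1
Trade balance = -3278.3 + 2437.1 = -841.2
(Excluded from the trade balance — primary income: interest received on holdings of foreign bonds 633.4, compensation earned by residents employed abroad 344.6, dividends paid to foreign shareholders of resident firms 680.4; financial account: purchases of foreign government bonds by domestic residents 2463.4, increase in resident deposits held at foreign banks 667.8, foreign purchases of domestic corporate bonds 2153.7, new loans extended by domestic banks to foreign borrowers 800.7; secondary income: personal remittances received from nationals working abroad 934.2; capital account: capital transfers received from emigrants 165.0.)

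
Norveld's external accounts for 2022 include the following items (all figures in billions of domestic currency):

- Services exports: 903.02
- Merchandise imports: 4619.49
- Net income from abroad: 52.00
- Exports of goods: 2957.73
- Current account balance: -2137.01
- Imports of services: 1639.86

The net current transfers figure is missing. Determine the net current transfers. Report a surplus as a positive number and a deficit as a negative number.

Current account = goods balance + services balance + net primary income + net secondary income
Sum of the known components = -2346.60
Net current transfers = CA - (known components) = -2137.01 - (-2346.60) = 209.59

209.59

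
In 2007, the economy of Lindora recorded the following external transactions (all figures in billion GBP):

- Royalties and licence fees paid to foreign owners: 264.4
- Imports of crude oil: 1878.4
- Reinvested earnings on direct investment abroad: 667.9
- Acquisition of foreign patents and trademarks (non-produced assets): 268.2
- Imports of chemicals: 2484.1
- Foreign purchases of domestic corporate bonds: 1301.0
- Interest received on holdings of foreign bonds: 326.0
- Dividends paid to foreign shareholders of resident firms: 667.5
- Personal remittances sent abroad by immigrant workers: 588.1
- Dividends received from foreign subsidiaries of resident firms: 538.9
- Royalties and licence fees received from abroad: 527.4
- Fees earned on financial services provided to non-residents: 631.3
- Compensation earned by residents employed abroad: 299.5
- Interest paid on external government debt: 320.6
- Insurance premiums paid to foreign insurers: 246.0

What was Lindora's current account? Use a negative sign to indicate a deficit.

Goods: -2484.1 - 1878.4 = -4362.5
Services: 527.4 - 246.0 - 264.4 + 631.3 = 648.3
Primary income: -667.5 + 538.9 + 667.9 - 320.6 + 299.5 + 326.0 = 844.2
Secondary income: -588.1
Current account = (-4362.5) + 648.3 + 844.2 + (-588.1) = -3458.1
(Excluded from the current account — capital account: acquisition of foreign patents and trademarks (non-produced assets) 268.2; financial account: foreign purchases of domestic corporate bonds 1301.0.)

-3458.1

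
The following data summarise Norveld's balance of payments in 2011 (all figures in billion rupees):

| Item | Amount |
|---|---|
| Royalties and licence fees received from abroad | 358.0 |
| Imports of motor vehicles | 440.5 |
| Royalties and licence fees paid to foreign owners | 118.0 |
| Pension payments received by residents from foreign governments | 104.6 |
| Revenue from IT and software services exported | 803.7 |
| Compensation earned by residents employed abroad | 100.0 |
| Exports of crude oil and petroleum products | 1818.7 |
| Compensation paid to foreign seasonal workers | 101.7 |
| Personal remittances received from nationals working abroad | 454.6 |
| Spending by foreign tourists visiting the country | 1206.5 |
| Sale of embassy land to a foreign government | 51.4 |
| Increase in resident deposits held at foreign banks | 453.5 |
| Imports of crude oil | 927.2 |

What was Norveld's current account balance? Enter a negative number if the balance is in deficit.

Goods: -927.2 + 1818.7 - 440.5 = 451.0
Services: 358.0 - 118.0 + 1206.5 + 803.7 = 2250.2
Primary income: 100.0 - 101.7 = -1.7
Secondary income: 454.6 + 104.6 = 559.2
Current account = 451.0 + 2250.2 + (-1.7) + 559.2 = 3258.7
(Excluded from the current account — capital account: sale of embassy land to a foreign government 51.4; financial account: increase in resident deposits held at foreign banks 453.5.)

3258.7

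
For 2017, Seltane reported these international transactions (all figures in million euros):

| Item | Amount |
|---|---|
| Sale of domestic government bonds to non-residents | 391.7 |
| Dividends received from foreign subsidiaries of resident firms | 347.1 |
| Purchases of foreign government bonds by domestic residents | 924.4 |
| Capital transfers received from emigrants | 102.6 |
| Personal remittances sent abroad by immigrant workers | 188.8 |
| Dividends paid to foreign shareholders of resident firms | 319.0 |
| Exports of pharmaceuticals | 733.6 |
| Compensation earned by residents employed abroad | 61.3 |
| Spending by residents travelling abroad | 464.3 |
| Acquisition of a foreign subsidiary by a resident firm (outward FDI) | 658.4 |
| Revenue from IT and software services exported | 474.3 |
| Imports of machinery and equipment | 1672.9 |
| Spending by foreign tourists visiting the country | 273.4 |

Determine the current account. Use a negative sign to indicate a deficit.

-755.3

Goods: 733.6 - 1672.9 = -939.3
Services: 273.4 + 474.3 - 464.3 = 283.4
Primary income: 347.1 + 61.3 - 319.0 = 89.4
Secondary income: -188.8
Current account = (-939.3) + 283.4 + 89.4 + (-188.8) = -755.3
(Excluded from the current account — financial account: sale of domestic government bonds to non-residents 391.7, purchases of foreign government bonds by domestic residents 924.4, acquisition of a foreign subsidiary by a resident firm (outward FDI) 658.4; capital account: capital transfers received from emigrants 102.6.)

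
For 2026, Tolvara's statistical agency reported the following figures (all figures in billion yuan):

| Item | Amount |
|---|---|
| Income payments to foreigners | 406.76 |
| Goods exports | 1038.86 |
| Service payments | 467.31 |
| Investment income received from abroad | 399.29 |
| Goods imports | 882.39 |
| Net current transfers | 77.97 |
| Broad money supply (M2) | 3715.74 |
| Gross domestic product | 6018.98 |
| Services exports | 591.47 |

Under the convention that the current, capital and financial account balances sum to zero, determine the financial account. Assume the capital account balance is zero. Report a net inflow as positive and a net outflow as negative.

Goods balance = 1038.86 - 882.39 = 156.47
Services balance = 591.47 - 467.31 = 124.16
Trade balance (goods + services) = 156.47 + 124.16 = 280.63
Net primary income = 399.29 - 406.76 = -7.47
Net secondary income = 77.97
Current account = 280.63 + (-7.47) + 77.97 = 351.13
Financial account = -(351.13) = -351.13

-351.13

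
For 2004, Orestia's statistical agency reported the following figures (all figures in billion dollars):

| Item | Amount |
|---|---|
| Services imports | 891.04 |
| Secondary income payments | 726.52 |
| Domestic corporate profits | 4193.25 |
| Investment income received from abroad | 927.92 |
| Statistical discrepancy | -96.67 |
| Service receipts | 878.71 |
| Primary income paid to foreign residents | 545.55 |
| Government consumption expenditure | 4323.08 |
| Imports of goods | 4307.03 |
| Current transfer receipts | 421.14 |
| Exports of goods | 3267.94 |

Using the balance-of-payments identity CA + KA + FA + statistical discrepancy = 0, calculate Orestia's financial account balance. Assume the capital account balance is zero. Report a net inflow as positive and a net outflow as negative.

1071.10

Goods balance = 3267.94 - 4307.03 = -1039.09
Services balance = 878.71 - 891.04 = -12.33
Trade balance (goods + services) = -1039.09 + (-12.33) = -1051.42
Net primary income = 927.92 - 545.55 = 382.37
Net secondary income = 421.14 - 726.52 = -305.38
Current account = -1051.42 + 382.37 + (-305.38) = -974.43
Financial account = -(-974.43 + (-96.67)) = 1071.10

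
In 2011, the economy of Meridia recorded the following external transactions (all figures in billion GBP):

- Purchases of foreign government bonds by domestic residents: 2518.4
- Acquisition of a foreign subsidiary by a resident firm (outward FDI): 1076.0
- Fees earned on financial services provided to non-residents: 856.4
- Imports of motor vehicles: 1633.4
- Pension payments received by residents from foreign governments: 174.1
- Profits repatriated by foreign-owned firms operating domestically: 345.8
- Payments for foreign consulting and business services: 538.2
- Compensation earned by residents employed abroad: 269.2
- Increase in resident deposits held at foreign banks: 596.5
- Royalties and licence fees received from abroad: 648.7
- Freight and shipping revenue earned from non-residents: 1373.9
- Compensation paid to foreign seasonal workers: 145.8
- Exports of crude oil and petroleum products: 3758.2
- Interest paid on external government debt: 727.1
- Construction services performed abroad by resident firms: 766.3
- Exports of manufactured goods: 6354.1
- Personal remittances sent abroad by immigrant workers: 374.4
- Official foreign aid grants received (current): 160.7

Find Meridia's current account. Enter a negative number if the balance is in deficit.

10596.9

Goods: 6354.1 - 1633.4 + 3758.2 = 8478.9
Services: -538.2 + 648.7 + 1373.9 + 856.4 + 766.3 = 3107.1
Primary income: -145.8 - 345.8 + 269.2 - 727.1 = -949.5
Secondary income: -374.4 + 174.1 + 160.7 = -39.6
Current account = 8478.9 + 3107.1 + (-949.5) + (-39.6) = 10596.9
(Excluded from the current account — financial account: purchases of foreign government bonds by domestic residents 2518.4, acquisition of a foreign subsidiary by a resident firm (outward FDI) 1076.0, increase in resident deposits held at foreign banks 596.5.)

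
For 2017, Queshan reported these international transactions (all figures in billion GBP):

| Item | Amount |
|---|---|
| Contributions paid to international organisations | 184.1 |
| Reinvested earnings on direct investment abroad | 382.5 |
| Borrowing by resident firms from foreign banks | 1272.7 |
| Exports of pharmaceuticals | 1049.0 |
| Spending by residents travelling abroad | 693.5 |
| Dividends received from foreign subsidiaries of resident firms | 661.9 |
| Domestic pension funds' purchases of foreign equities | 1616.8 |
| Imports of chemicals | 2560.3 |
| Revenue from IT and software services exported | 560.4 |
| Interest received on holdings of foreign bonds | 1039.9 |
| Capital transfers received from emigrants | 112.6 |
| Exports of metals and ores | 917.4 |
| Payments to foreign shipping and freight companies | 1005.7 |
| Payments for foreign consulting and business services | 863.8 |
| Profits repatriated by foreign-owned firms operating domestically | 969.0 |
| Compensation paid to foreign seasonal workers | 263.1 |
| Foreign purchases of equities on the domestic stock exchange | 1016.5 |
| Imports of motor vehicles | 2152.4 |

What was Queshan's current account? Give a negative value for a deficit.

Goods: 1049.0 + 917.4 - 2152.4 - 2560.3 = -2746.3
Services: -863.8 - 693.5 - 1005.7 + 560.4 = -2002.6
Primary income: -263.1 + 1039.9 - 969.0 + 661.9 + 382.5 = 852.2
Secondary income: -184.1
Current account = (-2746.3) + (-2002.6) + 852.2 + (-184.1) = -4080.8
(Excluded from the current account — financial account: borrowing by resident firms from foreign banks 1272.7, domestic pension funds' purchases of foreign equities 1616.8, foreign purchases of equities on the domestic stock exchange 1016.5; capital account: capital transfers received from emigrants 112.6.)

-4080.8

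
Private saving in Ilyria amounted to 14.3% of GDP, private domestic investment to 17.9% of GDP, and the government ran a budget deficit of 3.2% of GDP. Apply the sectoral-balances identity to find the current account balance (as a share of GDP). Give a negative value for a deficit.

By the sectoral-balances identity, CA = (S_private - I) + (T - G).
Private balance = 14.3 - 17.9 = -3.6
Government balance (T - G) = -3.2
CA = -3.6 + (-3.2) = -6.8

-6.8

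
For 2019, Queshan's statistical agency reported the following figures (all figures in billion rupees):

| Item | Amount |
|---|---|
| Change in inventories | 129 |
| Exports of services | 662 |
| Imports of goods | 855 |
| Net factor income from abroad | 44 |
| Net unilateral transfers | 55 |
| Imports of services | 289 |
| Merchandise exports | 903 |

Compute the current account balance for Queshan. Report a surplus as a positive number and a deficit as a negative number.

Goods balance = 903 - 855 = 48
Services balance = 662 - 289 = 373
Trade balance (goods + services) = 48 + 373 = 421
Net primary income = 44
Net secondary income = 55
Current account = 421 + 44 + 55 = 520

520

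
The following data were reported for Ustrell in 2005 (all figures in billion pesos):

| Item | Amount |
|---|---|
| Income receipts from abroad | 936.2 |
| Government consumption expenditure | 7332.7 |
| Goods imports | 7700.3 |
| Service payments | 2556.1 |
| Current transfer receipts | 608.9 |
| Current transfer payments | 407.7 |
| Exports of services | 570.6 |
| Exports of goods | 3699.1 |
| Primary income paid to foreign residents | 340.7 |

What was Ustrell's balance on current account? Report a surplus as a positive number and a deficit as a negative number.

-5190.0

Goods balance = 3699.1 - 7700.3 = -4001.2
Services balance = 570.6 - 2556.1 = -1985.5
Trade balance (goods + services) = -4001.2 + (-1985.5) = -5986.7
Net primary income = 936.2 - 340.7 = 595.5
Net secondary income = 608.9 - 407.7 = 201.2
Current account = -5986.7 + 595.5 + 201.2 = -5190.0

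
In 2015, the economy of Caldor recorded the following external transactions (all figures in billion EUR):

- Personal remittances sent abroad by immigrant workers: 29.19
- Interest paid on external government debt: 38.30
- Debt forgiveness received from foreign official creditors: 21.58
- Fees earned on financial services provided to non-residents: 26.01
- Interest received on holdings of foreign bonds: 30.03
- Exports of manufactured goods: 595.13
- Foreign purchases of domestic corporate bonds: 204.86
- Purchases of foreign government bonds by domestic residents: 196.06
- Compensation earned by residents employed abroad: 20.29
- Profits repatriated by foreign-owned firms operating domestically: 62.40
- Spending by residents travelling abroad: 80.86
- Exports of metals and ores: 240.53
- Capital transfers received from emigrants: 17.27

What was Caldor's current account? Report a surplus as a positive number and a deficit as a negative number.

Goods: 240.53 + 595.13 = 835.66
Services: 26.01 - 80.86 = -54.85
Primary income: -38.30 - 62.40 + 30.03 + 20.29 = -50.38
Secondary income: -29.19
Current account = 835.66 + (-54.85) + (-50.38) + (-29.19) = 701.24
(Excluded from the current account — capital account: debt forgiveness received from foreign official creditors 21.58, capital transfers received from emigrants 17.27; financial account: foreign purchases of domestic corporate bonds 204.86, purchases of foreign government bonds by domestic residents 196.06.)

701.24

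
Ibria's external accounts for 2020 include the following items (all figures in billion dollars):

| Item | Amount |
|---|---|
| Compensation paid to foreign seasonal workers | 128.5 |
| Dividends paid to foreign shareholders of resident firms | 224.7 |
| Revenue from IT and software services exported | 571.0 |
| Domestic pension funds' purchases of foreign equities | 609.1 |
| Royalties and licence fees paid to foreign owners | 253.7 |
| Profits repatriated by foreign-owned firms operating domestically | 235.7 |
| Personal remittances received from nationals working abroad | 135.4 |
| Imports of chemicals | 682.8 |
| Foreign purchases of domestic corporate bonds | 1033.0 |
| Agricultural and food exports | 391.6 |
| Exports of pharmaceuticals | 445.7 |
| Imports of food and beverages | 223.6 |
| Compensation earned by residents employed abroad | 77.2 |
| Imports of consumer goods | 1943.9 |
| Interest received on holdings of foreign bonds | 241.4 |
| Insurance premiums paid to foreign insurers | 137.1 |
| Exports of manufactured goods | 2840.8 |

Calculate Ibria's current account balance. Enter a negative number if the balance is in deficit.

873.1

Goods: -1943.9 + 391.6 - 223.6 + 445.7 + 2840.8 - 682.8 = 827.8
Services: -253.7 + 571.0 - 137.1 = 180.2
Primary income: 241.4 - 128.5 - 224.7 - 235.7 + 77.2 = -270.3
Secondary income: 135.4
Current account = 827.8 + 180.2 + (-270.3) + 135.4 = 873.1
(Excluded from the current account — financial account: domestic pension funds' purchases of foreign equities 609.1, foreign purchases of domestic corporate bonds 1033.0.)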